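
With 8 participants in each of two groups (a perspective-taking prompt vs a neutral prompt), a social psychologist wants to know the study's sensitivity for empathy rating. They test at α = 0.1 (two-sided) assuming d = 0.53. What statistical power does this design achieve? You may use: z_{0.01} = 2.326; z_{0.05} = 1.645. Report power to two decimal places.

For two equal groups, power = Φ(d·√(n/2) − z_{α/2}).
d·√(n/2) = 0.53 × √(8/2) = 0.53 × 2.000 = 1.060.
z_β = 1.060 − 1.645 = -0.585.
Power = Φ(-0.585) = 0.279.

power ≈ 0.28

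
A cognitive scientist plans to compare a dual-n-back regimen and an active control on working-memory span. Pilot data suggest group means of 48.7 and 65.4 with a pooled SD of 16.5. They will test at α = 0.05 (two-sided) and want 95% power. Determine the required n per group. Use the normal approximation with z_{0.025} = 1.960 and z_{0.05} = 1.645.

Cohen's d = |M₁ − M₂| / SD_pooled = |48.7 − 65.4| / 16.5 = 16.7 / 16.5 = 1.012.
For two independent groups with equal n: n = 2·((z_{α/2} + z_β) / d)².
z_{α/2} + z_β = 1.960 + 1.645 = 3.605.
n = 2 × (3.605 / 1.012)² = 2 × 3.562² = 2 × 12.69 = 25.4.
Round up to the next whole participant.

n = 26 per group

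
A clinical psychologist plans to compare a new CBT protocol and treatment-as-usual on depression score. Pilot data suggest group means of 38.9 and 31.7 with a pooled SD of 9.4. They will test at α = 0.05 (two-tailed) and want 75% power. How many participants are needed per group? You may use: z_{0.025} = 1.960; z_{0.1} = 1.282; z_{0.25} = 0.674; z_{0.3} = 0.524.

Cohen's d = |M₁ − M₂| / SD_pooled = |38.9 − 31.7| / 9.4 = 7.2 / 9.4 = 0.766.
For two independent groups with equal n: n = 2·((z_{α/2} + z_β) / d)².
z_{α/2} + z_β = 1.960 + 0.674 = 2.634.
n = 2 × (2.634 / 0.766)² = 2 × 3.439² = 2 × 11.82 = 23.6.
Round up to the next whole participant.

n = 24 per group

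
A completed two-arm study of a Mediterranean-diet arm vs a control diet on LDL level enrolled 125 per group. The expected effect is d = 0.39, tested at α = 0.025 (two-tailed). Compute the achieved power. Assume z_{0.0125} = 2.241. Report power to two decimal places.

power ≈ 0.80

For two equal groups, power = Φ(d·√(n/2) − z_{α/2}).
d·√(n/2) = 0.39 × √(125/2) = 0.39 × 7.906 = 3.083.
z_β = 3.083 − 2.241 = 0.842.
Power = Φ(0.842) = 0.800.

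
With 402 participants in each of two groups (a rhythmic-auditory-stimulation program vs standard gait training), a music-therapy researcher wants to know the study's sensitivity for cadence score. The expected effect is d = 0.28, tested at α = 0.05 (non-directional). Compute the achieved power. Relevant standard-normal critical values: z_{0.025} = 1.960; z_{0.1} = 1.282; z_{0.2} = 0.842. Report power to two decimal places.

power ≈ 0.98

For two equal groups, power = Φ(d·√(n/2) − z_{α/2}).
d·√(n/2) = 0.28 × √(402/2) = 0.28 × 14.177 = 3.970.
z_β = 3.970 − 1.960 = 2.010.
Power = Φ(2.010) = 0.978.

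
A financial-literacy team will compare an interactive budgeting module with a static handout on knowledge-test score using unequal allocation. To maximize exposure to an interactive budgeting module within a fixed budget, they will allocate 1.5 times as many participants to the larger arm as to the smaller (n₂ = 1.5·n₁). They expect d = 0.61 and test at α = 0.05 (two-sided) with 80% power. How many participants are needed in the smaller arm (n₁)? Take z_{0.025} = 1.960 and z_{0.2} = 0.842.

n₁ = 36

With allocation ratio k = n₂/n₁ = 1.5, Var(x̄₁−x̄₂) = σ²(1/n₁ + 1/(k·n₁)) = σ²·(k+1)/(k·n₁).
So n₁ = (1 + 1/k)·((z_{α/2} + z_β)/d)² = 1.667 × (2.802/0.61)².
n₁ = 1.667 × 21.10 = 35.2.
Round up: n₁ = 36, giving n₂ = 1.5 × 36 = 54.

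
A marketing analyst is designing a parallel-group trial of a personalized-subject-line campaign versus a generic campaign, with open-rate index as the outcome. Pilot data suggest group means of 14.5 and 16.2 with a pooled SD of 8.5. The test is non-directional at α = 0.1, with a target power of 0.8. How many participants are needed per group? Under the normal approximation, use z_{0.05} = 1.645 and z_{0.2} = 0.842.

n = 310 per group

Cohen's d = |M₁ − M₂| / SD_pooled = |14.5 − 16.2| / 8.5 = 1.7 / 8.5 = 0.200.
For two independent groups with equal n: n = 2·((z_{α/2} + z_β) / d)².
z_{α/2} + z_β = 1.645 + 0.842 = 2.487.
n = 2 × (2.487 / 0.200)² = 2 × 12.435² = 2 × 154.63 = 309.3.
Round up to the next whole participant.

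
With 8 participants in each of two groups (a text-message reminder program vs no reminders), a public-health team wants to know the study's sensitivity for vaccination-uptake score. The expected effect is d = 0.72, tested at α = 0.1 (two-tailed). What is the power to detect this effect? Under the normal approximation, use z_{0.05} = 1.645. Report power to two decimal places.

For two equal groups, power = Φ(d·√(n/2) − z_{α/2}).
d·√(n/2) = 0.72 × √(8/2) = 0.72 × 2.000 = 1.440.
z_β = 1.440 − 1.645 = -0.205.
Power = Φ(-0.205) = 0.419.

power ≈ 0.42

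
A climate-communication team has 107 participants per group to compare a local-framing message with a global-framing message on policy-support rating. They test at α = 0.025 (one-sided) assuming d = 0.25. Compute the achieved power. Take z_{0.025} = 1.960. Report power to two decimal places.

For two equal groups, power = Φ(d·√(n/2) − z_{α}).
d·√(n/2) = 0.25 × √(107/2) = 0.25 × 7.314 = 1.829.
z_β = 1.829 − 1.960 = -0.131.
Power = Φ(-0.131) = 0.448.

power ≈ 0.45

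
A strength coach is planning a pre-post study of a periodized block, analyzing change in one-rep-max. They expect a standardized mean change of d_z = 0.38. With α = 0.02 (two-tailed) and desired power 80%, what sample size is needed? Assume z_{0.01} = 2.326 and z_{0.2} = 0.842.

n = 70 pairs

For a paired (one-sample on differences) test: n = ((z_{α/2} + z_β) / d)².
z_{α/2} + z_β = 2.326 + 0.842 = 3.168.
n = (3.168 / 0.38)² = 8.337² = 69.50.
Round up.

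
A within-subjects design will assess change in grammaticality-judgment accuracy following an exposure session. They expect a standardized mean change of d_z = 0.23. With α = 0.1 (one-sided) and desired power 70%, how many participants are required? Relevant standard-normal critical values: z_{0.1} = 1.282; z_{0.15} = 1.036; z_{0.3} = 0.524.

For a paired (one-sample on differences) test: n = ((z_{α} + z_β) / d)².
z_{α} + z_β = 1.282 + 0.524 = 1.806.
n = (1.806 / 0.23)² = 7.852² = 61.66.
Round up.

n = 62 pairs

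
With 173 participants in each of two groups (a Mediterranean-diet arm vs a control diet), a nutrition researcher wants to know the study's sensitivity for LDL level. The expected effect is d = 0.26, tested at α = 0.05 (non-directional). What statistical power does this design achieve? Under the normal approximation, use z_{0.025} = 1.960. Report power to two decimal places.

For two equal groups, power = Φ(d·√(n/2) − z_{α/2}).
d·√(n/2) = 0.26 × √(173/2) = 0.26 × 9.301 = 2.418.
z_β = 2.418 − 1.960 = 0.458.
Power = Φ(0.458) = 0.677.

power ≈ 0.68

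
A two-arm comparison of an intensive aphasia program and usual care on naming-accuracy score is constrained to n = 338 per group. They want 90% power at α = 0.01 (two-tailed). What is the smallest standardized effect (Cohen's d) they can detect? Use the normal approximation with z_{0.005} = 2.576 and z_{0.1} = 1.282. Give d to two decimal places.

For two independent groups of n = 338 each: d_min = (z_{α/2} + z_β)·√(2/n).
z-sum = 2.576 + 1.282 = 3.858.
d_min = 3.858 × √(2/338) = 3.858 × 0.0769 = 0.297.

d_min ≈ 0.30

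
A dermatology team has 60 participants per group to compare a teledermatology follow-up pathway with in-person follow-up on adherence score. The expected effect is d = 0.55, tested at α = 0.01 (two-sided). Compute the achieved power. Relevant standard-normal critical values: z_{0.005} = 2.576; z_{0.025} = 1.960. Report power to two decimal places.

power ≈ 0.67

For two equal groups, power = Φ(d·√(n/2) − z_{α/2}).
d·√(n/2) = 0.55 × √(60/2) = 0.55 × 5.477 = 3.012.
z_β = 3.012 − 2.576 = 0.436.
Power = Φ(0.436) = 0.669.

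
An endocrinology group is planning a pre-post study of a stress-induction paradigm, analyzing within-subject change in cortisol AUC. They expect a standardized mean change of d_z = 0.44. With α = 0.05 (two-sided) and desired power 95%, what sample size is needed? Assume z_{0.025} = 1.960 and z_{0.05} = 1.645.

For a paired (one-sample on differences) test: n = ((z_{α/2} + z_β) / d)².
z_{α/2} + z_β = 1.960 + 1.645 = 3.605.
n = (3.605 / 0.44)² = 8.193² = 67.13.
Round up.

n = 68 pairs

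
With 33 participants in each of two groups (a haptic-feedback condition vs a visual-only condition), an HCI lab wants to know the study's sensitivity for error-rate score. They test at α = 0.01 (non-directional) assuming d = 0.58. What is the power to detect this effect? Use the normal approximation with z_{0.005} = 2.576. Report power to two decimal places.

For two equal groups, power = Φ(d·√(n/2) − z_{α/2}).
d·√(n/2) = 0.58 × √(33/2) = 0.58 × 4.062 = 2.356.
z_β = 2.356 − 2.576 = -0.220.
Power = Φ(-0.220) = 0.413.

power ≈ 0.41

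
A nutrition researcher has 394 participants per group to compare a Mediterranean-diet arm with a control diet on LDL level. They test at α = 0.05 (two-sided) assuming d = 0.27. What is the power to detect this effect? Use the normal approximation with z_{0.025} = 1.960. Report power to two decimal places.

For two equal groups, power = Φ(d·√(n/2) − z_{α/2}).
d·√(n/2) = 0.27 × √(394/2) = 0.27 × 14.036 = 3.790.
z_β = 3.790 − 1.960 = 1.830.
Power = Φ(1.830) = 0.966.

power ≈ 0.97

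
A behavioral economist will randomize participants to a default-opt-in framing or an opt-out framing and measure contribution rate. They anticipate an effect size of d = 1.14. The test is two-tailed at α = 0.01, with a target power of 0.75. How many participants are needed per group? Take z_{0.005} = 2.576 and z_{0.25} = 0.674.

For two independent groups with equal n: n = 2·((z_{α/2} + z_β) / d)².
z_{α/2} + z_β = 2.576 + 0.674 = 3.250.
n = 2 × (3.250 / 1.14)² = 2 × 2.851² = 2 × 8.13 = 16.3.
Round up to the next whole participant.

n = 17 per group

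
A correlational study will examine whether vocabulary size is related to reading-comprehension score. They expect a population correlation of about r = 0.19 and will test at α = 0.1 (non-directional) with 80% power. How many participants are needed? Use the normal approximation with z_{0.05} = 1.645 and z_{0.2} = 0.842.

Fisher's z: C = ½·ln((1+r)/(1−r)) = ½·ln(1.4691) = 0.1923.
n = ((z_{α/2} + z_β)/C)² + 3.
(1.645 + 0.842) / 0.1923 = 2.487 / 0.1923 = 12.933.
n = 12.933² + 3 = 167.26 + 3 = 170.3.
Round up.

n = 171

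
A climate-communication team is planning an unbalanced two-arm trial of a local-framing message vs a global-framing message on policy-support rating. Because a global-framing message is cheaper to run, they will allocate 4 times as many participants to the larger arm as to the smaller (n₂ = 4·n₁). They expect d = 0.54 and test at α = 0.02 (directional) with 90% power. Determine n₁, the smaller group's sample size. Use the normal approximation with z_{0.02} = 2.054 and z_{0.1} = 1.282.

With allocation ratio k = n₂/n₁ = 4, Var(x̄₁−x̄₂) = σ²(1/n₁ + 1/(k·n₁)) = σ²·(k+1)/(k·n₁).
So n₁ = (1 + 1/k)·((z_{α} + z_β)/d)² = 1.250 × (3.336/0.54)².
n₁ = 1.250 × 38.16 = 47.7.
Round up: n₁ = 48, giving n₂ = 4 × 48 = 192.

n₁ = 48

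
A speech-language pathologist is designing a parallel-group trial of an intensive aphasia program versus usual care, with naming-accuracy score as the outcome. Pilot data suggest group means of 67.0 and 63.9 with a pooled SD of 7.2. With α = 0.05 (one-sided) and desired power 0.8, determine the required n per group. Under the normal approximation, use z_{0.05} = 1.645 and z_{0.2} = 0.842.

Cohen's d = |M₁ − M₂| / SD_pooled = |67.0 − 63.9| / 7.2 = 3.1 / 7.2 = 0.431.
For two independent groups with equal n: n = 2·((z_{α} + z_β) / d)².
z_{α} + z_β = 1.645 + 0.842 = 2.487.
n = 2 × (2.487 / 0.431)² = 2 × 5.770² = 2 × 33.30 = 66.6.
Round up to the next whole participant.

n = 67 per group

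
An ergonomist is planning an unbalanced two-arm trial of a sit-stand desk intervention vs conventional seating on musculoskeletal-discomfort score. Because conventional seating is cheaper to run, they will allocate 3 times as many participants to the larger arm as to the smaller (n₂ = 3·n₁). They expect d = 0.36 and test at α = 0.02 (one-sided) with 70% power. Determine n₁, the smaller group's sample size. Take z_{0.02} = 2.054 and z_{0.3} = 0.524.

With allocation ratio k = n₂/n₁ = 3, Var(x̄₁−x̄₂) = σ²(1/n₁ + 1/(k·n₁)) = σ²·(k+1)/(k·n₁).
So n₁ = (1 + 1/k)·((z_{α} + z_β)/d)² = 1.333 × (2.578/0.36)².
n₁ = 1.333 × 51.28 = 68.4.
Round up: n₁ = 69, giving n₂ = 3 × 69 = 207.

n₁ = 69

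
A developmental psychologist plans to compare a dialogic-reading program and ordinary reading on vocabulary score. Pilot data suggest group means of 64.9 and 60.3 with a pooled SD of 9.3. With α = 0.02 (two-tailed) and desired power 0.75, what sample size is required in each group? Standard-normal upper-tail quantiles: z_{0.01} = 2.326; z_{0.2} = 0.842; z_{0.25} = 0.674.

Cohen's d = |M₁ − M₂| / SD_pooled = |64.9 − 60.3| / 9.3 = 4.6 / 9.3 = 0.495.
For two independent groups with equal n: n = 2·((z_{α/2} + z_β) / d)².
z_{α/2} + z_β = 2.326 + 0.674 = 3.000.
n = 2 × (3.000 / 0.495)² = 2 × 6.061² = 2 × 36.73 = 73.5.
Round up to the next whole participant.

n = 74 per group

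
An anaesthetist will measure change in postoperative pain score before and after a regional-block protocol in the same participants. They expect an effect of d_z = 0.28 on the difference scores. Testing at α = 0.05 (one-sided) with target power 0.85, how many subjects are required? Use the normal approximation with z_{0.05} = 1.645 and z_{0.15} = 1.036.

For a paired (one-sample on differences) test: n = ((z_{α} + z_β) / d)².
z_{α} + z_β = 1.645 + 1.036 = 2.681.
n = (2.681 / 0.28)² = 9.575² = 91.68.
Round up.

n = 92 pairs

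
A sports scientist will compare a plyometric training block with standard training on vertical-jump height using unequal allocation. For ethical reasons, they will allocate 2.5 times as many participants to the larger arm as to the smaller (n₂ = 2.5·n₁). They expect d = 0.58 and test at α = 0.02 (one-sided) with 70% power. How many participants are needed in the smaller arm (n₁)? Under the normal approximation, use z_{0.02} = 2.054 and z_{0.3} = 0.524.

n₁ = 28

With allocation ratio k = n₂/n₁ = 2.5, Var(x̄₁−x̄₂) = σ²(1/n₁ + 1/(k·n₁)) = σ²·(k+1)/(k·n₁).
So n₁ = (1 + 1/k)·((z_{α} + z_β)/d)² = 1.400 × (2.578/0.58)².
n₁ = 1.400 × 19.76 = 27.7.
Round up: n₁ = 28, giving n₂ = 2.5 × 28 = 70.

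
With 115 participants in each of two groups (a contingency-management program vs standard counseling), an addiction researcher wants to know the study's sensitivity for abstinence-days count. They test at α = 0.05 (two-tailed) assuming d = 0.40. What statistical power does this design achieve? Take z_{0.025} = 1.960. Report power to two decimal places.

power ≈ 0.86

For two equal groups, power = Φ(d·√(n/2) − z_{α/2}).
d·√(n/2) = 0.40 × √(115/2) = 0.40 × 7.583 = 3.033.
z_β = 3.033 − 1.960 = 1.073.
Power = Φ(1.073) = 0.858.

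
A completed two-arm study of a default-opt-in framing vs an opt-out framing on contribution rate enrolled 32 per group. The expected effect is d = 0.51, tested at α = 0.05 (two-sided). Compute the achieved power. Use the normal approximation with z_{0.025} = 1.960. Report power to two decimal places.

power ≈ 0.53

For two equal groups, power = Φ(d·√(n/2) − z_{α/2}).
d·√(n/2) = 0.51 × √(32/2) = 0.51 × 4.000 = 2.040.
z_β = 2.040 − 1.960 = 0.080.
Power = Φ(0.080) = 0.532.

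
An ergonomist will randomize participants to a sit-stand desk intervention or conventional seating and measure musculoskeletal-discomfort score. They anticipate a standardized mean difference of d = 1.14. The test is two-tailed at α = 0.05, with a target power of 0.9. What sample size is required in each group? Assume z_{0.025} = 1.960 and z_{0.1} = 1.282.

n = 17 per group

For two independent groups with equal n: n = 2·((z_{α/2} + z_β) / d)².
z_{α/2} + z_β = 1.960 + 1.282 = 3.242.
n = 2 × (3.242 / 1.14)² = 2 × 2.844² = 2 × 8.09 = 16.2.
Round up to the next whole participant.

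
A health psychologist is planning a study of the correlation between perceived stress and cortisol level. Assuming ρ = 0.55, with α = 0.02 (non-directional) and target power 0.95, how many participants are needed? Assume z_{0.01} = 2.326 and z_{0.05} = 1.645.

Fisher's z: C = ½·ln((1+r)/(1−r)) = ½·ln(3.4444) = 0.6184.
n = ((z_{α/2} + z_β)/C)² + 3.
(2.326 + 1.645) / 0.6184 = 3.971 / 0.6184 = 6.421.
n = 6.421² + 3 = 41.23 + 3 = 44.2.
Round up.

n = 45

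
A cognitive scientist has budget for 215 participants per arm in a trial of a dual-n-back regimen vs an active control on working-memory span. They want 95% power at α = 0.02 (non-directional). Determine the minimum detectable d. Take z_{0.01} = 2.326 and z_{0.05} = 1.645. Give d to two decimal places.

For two independent groups of n = 215 each: d_min = (z_{α/2} + z_β)·√(2/n).
z-sum = 2.326 + 1.645 = 3.971.
d_min = 3.971 × √(2/215) = 3.971 × 0.0964 = 0.383.

d_min ≈ 0.38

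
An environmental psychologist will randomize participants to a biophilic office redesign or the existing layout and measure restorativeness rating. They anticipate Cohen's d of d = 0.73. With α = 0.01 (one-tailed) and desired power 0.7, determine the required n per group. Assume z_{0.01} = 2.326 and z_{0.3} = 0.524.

n = 31 per group

For two independent groups with equal n: n = 2·((z_{α} + z_β) / d)².
z_{α} + z_β = 2.326 + 0.524 = 2.850.
n = 2 × (2.850 / 0.73)² = 2 × 3.904² = 2 × 15.24 = 30.5.
Round up to the next whole participant.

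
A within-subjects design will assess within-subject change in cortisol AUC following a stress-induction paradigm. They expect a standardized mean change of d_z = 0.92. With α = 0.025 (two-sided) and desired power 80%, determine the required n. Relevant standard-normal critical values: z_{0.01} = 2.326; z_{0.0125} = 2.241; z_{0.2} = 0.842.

n = 12 pairs

For a paired (one-sample on differences) test: n = ((z_{α/2} + z_β) / d)².
z_{α/2} + z_β = 2.241 + 0.842 = 3.083.
n = (3.083 / 0.92)² = 3.351² = 11.23.
Round up.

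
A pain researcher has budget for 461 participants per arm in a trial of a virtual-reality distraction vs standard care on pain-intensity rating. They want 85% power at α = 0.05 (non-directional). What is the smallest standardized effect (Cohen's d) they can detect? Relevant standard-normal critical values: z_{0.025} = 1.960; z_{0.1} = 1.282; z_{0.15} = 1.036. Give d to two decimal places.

d_min ≈ 0.20

For two independent groups of n = 461 each: d_min = (z_{α/2} + z_β)·√(2/n).
z-sum = 1.960 + 1.036 = 2.996.
d_min = 2.996 × √(2/461) = 2.996 × 0.0659 = 0.197.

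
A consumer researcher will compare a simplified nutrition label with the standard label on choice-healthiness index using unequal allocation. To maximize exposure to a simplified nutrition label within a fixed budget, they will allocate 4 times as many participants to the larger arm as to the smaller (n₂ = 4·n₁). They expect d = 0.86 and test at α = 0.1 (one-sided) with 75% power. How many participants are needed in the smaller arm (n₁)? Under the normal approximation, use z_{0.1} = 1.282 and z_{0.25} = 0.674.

n₁ = 7

With allocation ratio k = n₂/n₁ = 4, Var(x̄₁−x̄₂) = σ²(1/n₁ + 1/(k·n₁)) = σ²·(k+1)/(k·n₁).
So n₁ = (1 + 1/k)·((z_{α} + z_β)/d)² = 1.250 × (1.956/0.86)².
n₁ = 1.250 × 5.17 = 6.5.
Round up: n₁ = 7, giving n₂ = 4 × 7 = 28.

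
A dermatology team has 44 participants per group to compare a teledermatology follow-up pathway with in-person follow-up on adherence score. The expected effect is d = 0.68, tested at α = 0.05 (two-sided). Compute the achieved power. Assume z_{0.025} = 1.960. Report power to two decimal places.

power ≈ 0.89

For two equal groups, power = Φ(d·√(n/2) − z_{α/2}).
d·√(n/2) = 0.68 × √(44/2) = 0.68 × 4.690 = 3.189.
z_β = 3.189 − 1.960 = 1.229.
Power = Φ(1.229) = 0.891.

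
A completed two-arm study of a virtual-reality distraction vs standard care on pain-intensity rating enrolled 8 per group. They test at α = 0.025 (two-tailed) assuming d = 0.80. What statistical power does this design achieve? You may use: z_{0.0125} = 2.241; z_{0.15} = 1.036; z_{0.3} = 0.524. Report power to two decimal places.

For two equal groups, power = Φ(d·√(n/2) − z_{α/2}).
d·√(n/2) = 0.80 × √(8/2) = 0.80 × 2.000 = 1.600.
z_β = 1.600 − 2.241 = -0.641.
Power = Φ(-0.641) = 0.261.

power ≈ 0.26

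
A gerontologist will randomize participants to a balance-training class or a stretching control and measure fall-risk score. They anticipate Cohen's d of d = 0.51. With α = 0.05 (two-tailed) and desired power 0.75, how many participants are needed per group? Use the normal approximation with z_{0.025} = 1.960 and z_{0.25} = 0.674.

For two independent groups with equal n: n = 2·((z_{α/2} + z_β) / d)².
z_{α/2} + z_β = 1.960 + 0.674 = 2.634.
n = 2 × (2.634 / 0.51)² = 2 × 5.165² = 2 × 26.67 = 53.3.
Round up to the next whole participant.

n = 54 per group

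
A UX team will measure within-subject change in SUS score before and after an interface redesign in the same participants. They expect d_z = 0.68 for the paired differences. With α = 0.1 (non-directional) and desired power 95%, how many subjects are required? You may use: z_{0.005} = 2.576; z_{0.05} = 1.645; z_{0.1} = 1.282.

n = 24 pairs

For a paired (one-sample on differences) test: n = ((z_{α/2} + z_β) / d)².
z_{α/2} + z_β = 1.645 + 1.645 = 3.290.
n = (3.290 / 0.68)² = 4.838² = 23.41.
Round up.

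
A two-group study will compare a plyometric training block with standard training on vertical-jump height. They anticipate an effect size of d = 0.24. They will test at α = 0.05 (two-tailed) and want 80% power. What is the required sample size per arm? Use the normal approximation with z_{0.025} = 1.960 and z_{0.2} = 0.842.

n = 273 per group

For two independent groups with equal n: n = 2·((z_{α/2} + z_β) / d)².
z_{α/2} + z_β = 1.960 + 0.842 = 2.802.
n = 2 × (2.802 / 0.24)² = 2 × 11.675² = 2 × 136.31 = 272.6.
Round up to the next whole participant.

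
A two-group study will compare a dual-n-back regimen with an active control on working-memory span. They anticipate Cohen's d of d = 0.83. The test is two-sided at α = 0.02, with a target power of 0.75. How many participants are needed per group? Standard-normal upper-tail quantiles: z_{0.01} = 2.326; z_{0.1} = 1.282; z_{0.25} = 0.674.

n = 27 per group

For two independent groups with equal n: n = 2·((z_{α/2} + z_β) / d)².
z_{α/2} + z_β = 2.326 + 0.674 = 3.000.
n = 2 × (3.000 / 0.83)² = 2 × 3.614² = 2 × 13.06 = 26.1.
Round up to the next whole participant.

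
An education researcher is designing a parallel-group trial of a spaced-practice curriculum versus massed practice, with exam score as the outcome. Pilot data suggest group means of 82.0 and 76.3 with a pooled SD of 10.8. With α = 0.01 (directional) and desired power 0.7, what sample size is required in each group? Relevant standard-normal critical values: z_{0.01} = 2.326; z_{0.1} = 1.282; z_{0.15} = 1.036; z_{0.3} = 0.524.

n = 59 per group

Cohen's d = |M₁ − M₂| / SD_pooled = |82.0 − 76.3| / 10.8 = 5.7 / 10.8 = 0.528.
For two independent groups with equal n: n = 2·((z_{α} + z_β) / d)².
z_{α} + z_β = 2.326 + 0.524 = 2.850.
n = 2 × (2.850 / 0.528)² = 2 × 5.398² = 2 × 29.14 = 58.3.
Round up to the next whole participant.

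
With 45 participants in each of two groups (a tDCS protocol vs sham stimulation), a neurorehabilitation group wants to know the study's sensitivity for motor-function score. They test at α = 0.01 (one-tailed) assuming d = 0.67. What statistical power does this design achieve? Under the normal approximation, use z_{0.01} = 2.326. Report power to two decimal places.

power ≈ 0.80

For two equal groups, power = Φ(d·√(n/2) − z_{α}).
d·√(n/2) = 0.67 × √(45/2) = 0.67 × 4.743 = 3.178.
z_β = 3.178 − 2.326 = 0.852.
Power = Φ(0.852) = 0.803.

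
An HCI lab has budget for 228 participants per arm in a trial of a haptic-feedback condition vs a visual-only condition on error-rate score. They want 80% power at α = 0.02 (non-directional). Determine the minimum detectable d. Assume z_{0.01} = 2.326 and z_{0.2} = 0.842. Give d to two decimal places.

For two independent groups of n = 228 each: d_min = (z_{α/2} + z_β)·√(2/n).
z-sum = 2.326 + 0.842 = 3.168.
d_min = 3.168 × √(2/228) = 3.168 × 0.0937 = 0.297.

d_min ≈ 0.30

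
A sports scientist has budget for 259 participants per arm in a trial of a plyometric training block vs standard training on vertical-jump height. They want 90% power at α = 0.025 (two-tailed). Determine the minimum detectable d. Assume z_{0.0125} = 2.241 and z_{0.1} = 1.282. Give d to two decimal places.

For two independent groups of n = 259 each: d_min = (z_{α/2} + z_β)·√(2/n).
z-sum = 2.241 + 1.282 = 3.523.
d_min = 3.523 × √(2/259) = 3.523 × 0.0879 = 0.310.

d_min ≈ 0.31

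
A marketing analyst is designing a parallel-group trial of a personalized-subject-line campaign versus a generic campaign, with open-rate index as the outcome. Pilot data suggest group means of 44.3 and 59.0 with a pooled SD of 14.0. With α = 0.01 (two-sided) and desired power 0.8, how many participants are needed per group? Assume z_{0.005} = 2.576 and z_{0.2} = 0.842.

Cohen's d = |M₁ − M₂| / SD_pooled = |44.3 − 59.0| / 14.0 = 14.7 / 14.0 = 1.050.
For two independent groups with equal n: n = 2·((z_{α/2} + z_β) / d)².
z_{α/2} + z_β = 2.576 + 0.842 = 3.418.
n = 2 × (3.418 / 1.050)² = 2 × 3.255² = 2 × 10.60 = 21.2.
Round up to the next whole participant.

n = 22 per group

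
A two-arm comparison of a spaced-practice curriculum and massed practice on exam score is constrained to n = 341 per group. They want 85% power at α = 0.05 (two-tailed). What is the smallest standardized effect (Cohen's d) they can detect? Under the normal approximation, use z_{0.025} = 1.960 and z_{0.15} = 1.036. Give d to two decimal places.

For two independent groups of n = 341 each: d_min = (z_{α/2} + z_β)·√(2/n).
z-sum = 1.960 + 1.036 = 2.996.
d_min = 2.996 × √(2/341) = 2.996 × 0.0766 = 0.229.

d_min ≈ 0.23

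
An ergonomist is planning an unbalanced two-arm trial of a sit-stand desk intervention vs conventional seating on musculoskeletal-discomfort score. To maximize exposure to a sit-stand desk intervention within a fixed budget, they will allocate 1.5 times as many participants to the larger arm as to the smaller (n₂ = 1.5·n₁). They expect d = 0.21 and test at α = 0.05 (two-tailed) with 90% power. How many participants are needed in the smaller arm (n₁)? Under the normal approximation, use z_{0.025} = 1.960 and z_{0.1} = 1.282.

n₁ = 398

With allocation ratio k = n₂/n₁ = 1.5, Var(x̄₁−x̄₂) = σ²(1/n₁ + 1/(k·n₁)) = σ²·(k+1)/(k·n₁).
So n₁ = (1 + 1/k)·((z_{α/2} + z_β)/d)² = 1.667 × (3.242/0.21)².
n₁ = 1.667 × 238.33 = 397.2.
Round up: n₁ = 398, giving n₂ = 1.5 × 398 = 597.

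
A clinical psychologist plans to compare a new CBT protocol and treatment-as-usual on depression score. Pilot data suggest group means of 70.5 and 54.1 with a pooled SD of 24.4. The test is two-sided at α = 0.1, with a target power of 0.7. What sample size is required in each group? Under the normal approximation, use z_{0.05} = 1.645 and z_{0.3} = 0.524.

Cohen's d = |M₁ − M₂| / SD_pooled = |70.5 − 54.1| / 24.4 = 16.4 / 24.4 = 0.672.
For two independent groups with equal n: n = 2·((z_{α/2} + z_β) / d)².
z_{α/2} + z_β = 1.645 + 0.524 = 2.169.
n = 2 × (2.169 / 0.672)² = 2 × 3.228² = 2 × 10.42 = 20.8.
Round up to the next whole participant.

n = 21 per group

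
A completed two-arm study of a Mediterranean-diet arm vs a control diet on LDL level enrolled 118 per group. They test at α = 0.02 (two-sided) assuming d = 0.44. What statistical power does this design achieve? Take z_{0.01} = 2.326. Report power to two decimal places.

For two equal groups, power = Φ(d·√(n/2) − z_{α/2}).
d·√(n/2) = 0.44 × √(118/2) = 0.44 × 7.681 = 3.380.
z_β = 3.380 − 2.326 = 1.054.
Power = Φ(1.054) = 0.854.

power ≈ 0.85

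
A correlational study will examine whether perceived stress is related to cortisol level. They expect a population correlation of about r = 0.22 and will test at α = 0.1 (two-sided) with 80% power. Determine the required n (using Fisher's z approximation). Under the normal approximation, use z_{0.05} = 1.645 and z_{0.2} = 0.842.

Fisher's z: C = ½·ln((1+r)/(1−r)) = ½·ln(1.5641) = 0.2237.
n = ((z_{α/2} + z_β)/C)² + 3.
(1.645 + 0.842) / 0.2237 = 2.487 / 0.2237 = 11.118.
n = 11.118² + 3 = 123.60 + 3 = 126.6.
Round up.

n = 127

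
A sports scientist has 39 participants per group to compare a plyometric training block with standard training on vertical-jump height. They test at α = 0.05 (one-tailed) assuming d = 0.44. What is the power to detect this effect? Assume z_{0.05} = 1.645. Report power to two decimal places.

For two equal groups, power = Φ(d·√(n/2) − z_{α}).
d·√(n/2) = 0.44 × √(39/2) = 0.44 × 4.416 = 1.943.
z_β = 1.943 − 1.645 = 0.298.
Power = Φ(0.298) = 0.617.

power ≈ 0.62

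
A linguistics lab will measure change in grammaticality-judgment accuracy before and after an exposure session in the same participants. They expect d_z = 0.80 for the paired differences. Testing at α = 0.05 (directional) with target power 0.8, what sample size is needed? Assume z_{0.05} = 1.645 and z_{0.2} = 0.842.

For a paired (one-sample on differences) test: n = ((z_{α} + z_β) / d)².
z_{α} + z_β = 1.645 + 0.842 = 2.487.
n = (2.487 / 0.80)² = 3.109² = 9.66.
Round up.

n = 10 pairs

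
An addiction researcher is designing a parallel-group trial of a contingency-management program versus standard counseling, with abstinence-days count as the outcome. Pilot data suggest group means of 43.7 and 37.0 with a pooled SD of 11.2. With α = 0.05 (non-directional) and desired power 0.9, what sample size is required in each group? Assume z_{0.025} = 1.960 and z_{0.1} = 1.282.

n = 59 per group

Cohen's d = |M₁ − M₂| / SD_pooled = |43.7 − 37.0| / 11.2 = 6.7 / 11.2 = 0.598.
For two independent groups with equal n: n = 2·((z_{α/2} + z_β) / d)².
z_{α/2} + z_β = 1.960 + 1.282 = 3.242.
n = 2 × (3.242 / 0.598)² = 2 × 5.421² = 2 × 29.39 = 58.8.
Round up to the next whole participant.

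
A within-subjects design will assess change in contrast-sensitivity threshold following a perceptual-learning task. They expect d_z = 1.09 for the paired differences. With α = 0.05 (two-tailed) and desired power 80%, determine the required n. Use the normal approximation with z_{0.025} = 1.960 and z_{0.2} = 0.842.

n = 7 pairs

For a paired (one-sample on differences) test: n = ((z_{α/2} + z_β) / d)².
z_{α/2} + z_β = 1.960 + 0.842 = 2.802.
n = (2.802 / 1.09)² = 2.571² = 6.61.
Round up.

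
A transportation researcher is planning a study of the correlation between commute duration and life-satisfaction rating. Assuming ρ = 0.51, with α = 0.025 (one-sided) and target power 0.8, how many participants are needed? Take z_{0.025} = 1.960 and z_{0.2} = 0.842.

n = 28

Fisher's z: C = ½·ln((1+r)/(1−r)) = ½·ln(3.0816) = 0.5627.
n = ((z_{α} + z_β)/C)² + 3.
(1.960 + 0.842) / 0.5627 = 2.802 / 0.5627 = 4.980.
n = 4.980² + 3 = 24.80 + 3 = 27.8.
Round up.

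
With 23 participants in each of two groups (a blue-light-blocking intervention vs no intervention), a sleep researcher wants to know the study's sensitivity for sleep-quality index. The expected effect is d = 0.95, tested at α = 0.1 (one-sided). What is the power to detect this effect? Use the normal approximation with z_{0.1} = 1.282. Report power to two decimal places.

power ≈ 0.97

For two equal groups, power = Φ(d·√(n/2) − z_{α}).
d·√(n/2) = 0.95 × √(23/2) = 0.95 × 3.391 = 3.222.
z_β = 3.222 − 1.282 = 1.940.
Power = Φ(1.940) = 0.974.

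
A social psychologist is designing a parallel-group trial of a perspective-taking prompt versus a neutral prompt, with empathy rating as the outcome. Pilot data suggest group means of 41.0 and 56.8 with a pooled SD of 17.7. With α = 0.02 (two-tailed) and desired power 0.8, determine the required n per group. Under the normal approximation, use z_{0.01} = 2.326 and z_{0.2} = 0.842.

Cohen's d = |M₁ − M₂| / SD_pooled = |41.0 − 56.8| / 17.7 = 15.8 / 17.7 = 0.893.
For two independent groups with equal n: n = 2·((z_{α/2} + z_β) / d)².
z_{α/2} + z_β = 2.326 + 0.842 = 3.168.
n = 2 × (3.168 / 0.893)² = 2 × 3.548² = 2 × 12.59 = 25.2.
Round up to the next whole participant.

n = 26 per group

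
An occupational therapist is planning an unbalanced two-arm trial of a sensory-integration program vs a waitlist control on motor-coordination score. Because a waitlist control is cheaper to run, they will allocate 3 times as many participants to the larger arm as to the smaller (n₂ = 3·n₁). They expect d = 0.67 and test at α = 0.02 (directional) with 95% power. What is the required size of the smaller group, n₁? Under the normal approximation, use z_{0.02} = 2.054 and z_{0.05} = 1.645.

With allocation ratio k = n₂/n₁ = 3, Var(x̄₁−x̄₂) = σ²(1/n₁ + 1/(k·n₁)) = σ²·(k+1)/(k·n₁).
So n₁ = (1 + 1/k)·((z_{α} + z_β)/d)² = 1.333 × (3.699/0.67)².
n₁ = 1.333 × 30.48 = 40.6.
Round up: n₁ = 41, giving n₂ = 3 × 41 = 123.

n₁ = 41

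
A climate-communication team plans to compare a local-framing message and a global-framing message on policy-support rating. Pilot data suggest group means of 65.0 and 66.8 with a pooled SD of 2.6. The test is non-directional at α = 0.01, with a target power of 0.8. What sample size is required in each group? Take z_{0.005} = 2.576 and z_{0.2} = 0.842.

Cohen's d = |M₁ − M₂| / SD_pooled = |65.0 − 66.8| / 2.6 = 1.8 / 2.6 = 0.692.
For two independent groups with equal n: n = 2·((z_{α/2} + z_β) / d)².
z_{α/2} + z_β = 2.576 + 0.842 = 3.418.
n = 2 × (3.418 / 0.692)² = 2 × 4.939² = 2 × 24.40 = 48.8.
Round up to the next whole participant.

n = 49 per group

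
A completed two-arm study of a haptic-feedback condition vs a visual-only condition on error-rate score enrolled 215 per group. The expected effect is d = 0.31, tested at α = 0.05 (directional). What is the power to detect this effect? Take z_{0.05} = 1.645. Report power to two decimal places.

power ≈ 0.94

For two equal groups, power = Φ(d·√(n/2) − z_{α}).
d·√(n/2) = 0.31 × √(215/2) = 0.31 × 10.368 = 3.214.
z_β = 3.214 − 1.645 = 1.569.
Power = Φ(1.569) = 0.942.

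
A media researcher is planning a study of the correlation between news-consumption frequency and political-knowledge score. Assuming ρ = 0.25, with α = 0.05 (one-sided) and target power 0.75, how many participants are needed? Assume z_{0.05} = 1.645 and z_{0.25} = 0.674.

Fisher's z: C = ½·ln((1+r)/(1−r)) = ½·ln(1.6667) = 0.2554.
n = ((z_{α} + z_β)/C)² + 3.
(1.645 + 0.674) / 0.2554 = 2.319 / 0.2554 = 9.080.
n = 9.080² + 3 = 82.44 + 3 = 85.4.
Round up.

n = 86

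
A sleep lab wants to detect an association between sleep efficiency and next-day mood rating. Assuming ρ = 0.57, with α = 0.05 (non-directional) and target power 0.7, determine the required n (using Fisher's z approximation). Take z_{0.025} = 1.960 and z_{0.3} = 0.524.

Fisher's z: C = ½·ln((1+r)/(1−r)) = ½·ln(3.6512) = 0.6475.
n = ((z_{α/2} + z_β)/C)² + 3.
(1.960 + 0.524) / 0.6475 = 2.484 / 0.6475 = 3.836.
n = 3.836² + 3 = 14.72 + 3 = 17.7.
Round up.

n = 18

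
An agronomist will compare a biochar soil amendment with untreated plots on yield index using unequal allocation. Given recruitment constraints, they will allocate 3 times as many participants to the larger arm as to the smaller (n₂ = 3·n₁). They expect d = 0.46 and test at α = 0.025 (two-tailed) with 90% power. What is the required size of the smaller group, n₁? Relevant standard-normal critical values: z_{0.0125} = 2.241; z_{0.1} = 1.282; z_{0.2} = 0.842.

n₁ = 79

With allocation ratio k = n₂/n₁ = 3, Var(x̄₁−x̄₂) = σ²(1/n₁ + 1/(k·n₁)) = σ²·(k+1)/(k·n₁).
So n₁ = (1 + 1/k)·((z_{α/2} + z_β)/d)² = 1.333 × (3.523/0.46)².
n₁ = 1.333 × 58.66 = 78.2.
Round up: n₁ = 79, giving n₂ = 3 × 79 = 237.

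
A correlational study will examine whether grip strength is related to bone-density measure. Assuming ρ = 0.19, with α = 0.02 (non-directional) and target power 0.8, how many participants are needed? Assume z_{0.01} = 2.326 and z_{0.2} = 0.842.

Fisher's z: C = ½·ln((1+r)/(1−r)) = ½·ln(1.4691) = 0.1923.
n = ((z_{α/2} + z_β)/C)² + 3.
(2.326 + 0.842) / 0.1923 = 3.168 / 0.1923 = 16.474.
n = 16.474² + 3 = 271.40 + 3 = 274.4.
Round up.

n = 275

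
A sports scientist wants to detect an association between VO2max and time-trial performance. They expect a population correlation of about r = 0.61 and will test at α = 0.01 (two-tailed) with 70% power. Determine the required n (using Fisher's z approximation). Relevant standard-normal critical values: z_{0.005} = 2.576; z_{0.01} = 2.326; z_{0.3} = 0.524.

Fisher's z: C = ½·ln((1+r)/(1−r)) = ½·ln(4.1282) = 0.7089.
n = ((z_{α/2} + z_β)/C)² + 3.
(2.576 + 0.524) / 0.7089 = 3.100 / 0.7089 = 4.373.
n = 4.373² + 3 = 19.12 + 3 = 22.1.
Round up.

n = 23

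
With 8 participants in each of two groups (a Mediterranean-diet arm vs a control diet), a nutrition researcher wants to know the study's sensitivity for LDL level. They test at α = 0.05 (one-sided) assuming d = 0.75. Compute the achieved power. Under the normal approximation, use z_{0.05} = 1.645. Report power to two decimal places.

For two equal groups, power = Φ(d·√(n/2) − z_{α}).
d·√(n/2) = 0.75 × √(8/2) = 0.75 × 2.000 = 1.500.
z_β = 1.500 − 1.645 = -0.145.
Power = Φ(-0.145) = 0.442.

power ≈ 0.44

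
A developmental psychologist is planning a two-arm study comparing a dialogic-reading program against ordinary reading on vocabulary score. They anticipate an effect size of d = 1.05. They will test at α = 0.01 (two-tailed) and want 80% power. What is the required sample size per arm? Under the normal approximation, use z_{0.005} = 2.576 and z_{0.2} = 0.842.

n = 22 per group

For two independent groups with equal n: n = 2·((z_{α/2} + z_β) / d)².
z_{α/2} + z_β = 2.576 + 0.842 = 3.418.
n = 2 × (3.418 / 1.05)² = 2 × 3.255² = 2 × 10.60 = 21.2.
Round up to the next whole participant.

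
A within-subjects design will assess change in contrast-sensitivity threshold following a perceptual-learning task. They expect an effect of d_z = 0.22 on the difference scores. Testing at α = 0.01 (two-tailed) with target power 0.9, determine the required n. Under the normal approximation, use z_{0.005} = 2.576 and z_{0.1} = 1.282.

For a paired (one-sample on differences) test: n = ((z_{α/2} + z_β) / d)².
z_{α/2} + z_β = 2.576 + 1.282 = 3.858.
n = (3.858 / 0.22)² = 17.536² = 307.52.
Round up.

n = 308 pairs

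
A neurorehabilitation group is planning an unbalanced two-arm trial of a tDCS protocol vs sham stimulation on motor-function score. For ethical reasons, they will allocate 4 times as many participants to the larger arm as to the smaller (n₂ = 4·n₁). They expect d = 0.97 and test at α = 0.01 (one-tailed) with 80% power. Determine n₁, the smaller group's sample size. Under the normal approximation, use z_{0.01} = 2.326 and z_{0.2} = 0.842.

n₁ = 14

With allocation ratio k = n₂/n₁ = 4, Var(x̄₁−x̄₂) = σ²(1/n₁ + 1/(k·n₁)) = σ²·(k+1)/(k·n₁).
So n₁ = (1 + 1/k)·((z_{α} + z_β)/d)² = 1.250 × (3.168/0.97)².
n₁ = 1.250 × 10.67 = 13.3.
Round up: n₁ = 14, giving n₂ = 4 × 14 = 56.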